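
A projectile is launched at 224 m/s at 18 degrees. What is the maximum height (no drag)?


H = (v0*sin(theta))^2 / (2g) = (224*sin(18°))^2 / (2*9.81) = 244.2 m

244.2 m


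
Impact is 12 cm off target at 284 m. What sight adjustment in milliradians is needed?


1 mrad subtends 1 cm per 10 m of range, so adj = error_cm / (dist_m / 10) = 12 / (284/10) = 0.4225 mrad

0.4225 mrad


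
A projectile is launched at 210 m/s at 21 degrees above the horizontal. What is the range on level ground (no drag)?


R = v0^2 * sin(2*theta) / g = 210^2 * sin(2*21°) / 9.81 = 3008 m

3008 m


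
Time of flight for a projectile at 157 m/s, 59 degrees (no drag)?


T = 2*v0*sin(theta)/g = 2*157*sin(59°)/9.81 = 27.44 s

27.44 s


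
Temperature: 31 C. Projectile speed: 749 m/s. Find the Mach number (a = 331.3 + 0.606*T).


a = 331.3 + 0.606*(31) = 350.086 m/s
M = v/a = 749/350.086 = 2.139

2.139


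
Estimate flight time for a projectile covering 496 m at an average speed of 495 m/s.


t = d/v = 496/495 = 1.002 s

1.002 s


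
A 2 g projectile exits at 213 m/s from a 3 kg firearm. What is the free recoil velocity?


v_recoil = m_p * v_p / m_gun = 0.002 * 213 / 3 = 0.142 m/s

0.142 m/s


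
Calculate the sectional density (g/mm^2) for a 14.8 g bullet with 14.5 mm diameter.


SD = m/d^2 = 14.8/14.5^2 = 0.07039 g/mm^2

0.07039 g/mm^2


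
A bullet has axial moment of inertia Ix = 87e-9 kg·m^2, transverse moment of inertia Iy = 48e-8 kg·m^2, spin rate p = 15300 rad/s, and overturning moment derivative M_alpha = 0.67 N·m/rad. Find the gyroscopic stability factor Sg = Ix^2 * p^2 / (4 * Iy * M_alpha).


Sg = Ix^2 * p^2 / (4 * Iy * M_alpha) = (87e-9)^2 * 15300^2 / (4 * 48e-8 * 0.67) = 1.377

1.377


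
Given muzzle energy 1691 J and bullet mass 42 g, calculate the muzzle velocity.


v = sqrt(2*E/m) = sqrt(2*1691/0.042) = 283.8 m/s

283.8 m/s


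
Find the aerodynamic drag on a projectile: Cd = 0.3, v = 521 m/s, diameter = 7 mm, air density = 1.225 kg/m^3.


A = pi*(d/2)^2 = pi*(7/2000)^2 = 3.84845e-05 m^2
Fd = 0.5*Cd*rho*A*v^2 = 0.5*0.3*1.225*3.84845e-05*521^2 = 1.92 N

1.92 N


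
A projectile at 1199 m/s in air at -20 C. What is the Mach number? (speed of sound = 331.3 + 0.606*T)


a = 331.3 + 0.606*(-20) = 319.18 m/s
M = v/a = 1199/319.18 = 3.757

3.757


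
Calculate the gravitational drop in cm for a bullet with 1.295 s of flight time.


drop = 0.5*g*t^2 = 0.5*9.81*1.295^2 = 8.22581 m ≈ 822.6 cm

822.6 cm


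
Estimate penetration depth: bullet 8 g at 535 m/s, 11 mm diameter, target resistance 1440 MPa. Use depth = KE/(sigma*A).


A = pi*(d/2)^2 = pi*(11/2)^2 = 95.0332 mm^2
E = 0.5*m*v^2 = 0.5*0.008*535^2 = 1144.9 J
depth = E/(sigma*A) = 1144.9 J / (1440 MPa * 95.0332 mm^2) = 1144.9/(1440 * 95.0332) m = 0.00836623 m ≈ 8.366 mm

8.366 mm


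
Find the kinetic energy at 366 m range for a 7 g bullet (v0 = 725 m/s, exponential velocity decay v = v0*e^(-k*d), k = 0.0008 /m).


v = v0*exp(-k*d) = 725*exp(-0.0008*366) = 540.974 m/s
E = 0.5*m*v^2 = 0.5*0.007*540.974^2 = 1024 J

1024 J


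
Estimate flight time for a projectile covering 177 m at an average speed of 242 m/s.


t = d/v = 177/242 = 0.7314 s

0.7314 s


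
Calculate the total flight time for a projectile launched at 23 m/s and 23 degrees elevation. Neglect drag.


T = 2*v0*sin(theta)/g = 2*23*sin(23°)/9.81 = 1.832 s

1.832 s


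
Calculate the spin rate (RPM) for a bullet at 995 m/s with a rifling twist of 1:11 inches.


twist_m = 11*0.0254 = 0.2794 m
spin = v/twist = 995/0.2794 = 3561.203 rev/s
RPM = spin*60 = 3561.203*60 ≈ 213672 RPM

213672 RPM


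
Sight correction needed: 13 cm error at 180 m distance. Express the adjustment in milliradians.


1 mrad subtends 1 cm per 10 m of range, so adj = error_cm / (dist_m / 10) = 13 / (180/10) = 0.7222 mrad

0.7222 mrad


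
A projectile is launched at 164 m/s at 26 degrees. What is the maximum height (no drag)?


H = (v0*sin(theta))^2 / (2g) = (164*sin(26°))^2 / (2*9.81) = 263.4 m

263.4 m


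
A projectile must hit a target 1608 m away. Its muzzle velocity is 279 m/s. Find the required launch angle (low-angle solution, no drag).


sin(2*theta) = R*g/v0^2 = 1608*9.81/279^2 = 0.20265, theta = arcsin(0.20265)/2 = 5.846°

5.846 degrees


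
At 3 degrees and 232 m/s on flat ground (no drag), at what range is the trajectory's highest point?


R = v0^2*sin(2*theta)/g = 232^2*sin(2*3°)/9.81 = 573.511 m
apex_dist = R/2 = 573.511/2 = 286.8 m

286.8 m


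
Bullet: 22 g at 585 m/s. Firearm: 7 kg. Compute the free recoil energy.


v_r = m_p*v_p/m_gun = 0.022*585/7 = 1.83857 m/s, E_r = 0.5*m_gun*v_r^2 = 0.5*7*1.83857^2 = 11.83 J

11.83 J


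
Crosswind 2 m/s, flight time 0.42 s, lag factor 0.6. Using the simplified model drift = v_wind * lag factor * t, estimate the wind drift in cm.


drift = v_wind * lag * t = 2 * 0.6 * 0.42 = 0.504 m ≈ 50.4 cm

50.4 cm


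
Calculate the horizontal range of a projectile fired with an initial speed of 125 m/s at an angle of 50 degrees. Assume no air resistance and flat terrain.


R = v0^2 * sin(2*theta) / g = 125^2 * sin(2*50°) / 9.81 = 1569 m

1569 m


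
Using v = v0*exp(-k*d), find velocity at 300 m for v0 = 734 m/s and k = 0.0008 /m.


v = v0*exp(-k*d) = 734*exp(-0.0008*300) = 577.4 m/s

577.4 m/s


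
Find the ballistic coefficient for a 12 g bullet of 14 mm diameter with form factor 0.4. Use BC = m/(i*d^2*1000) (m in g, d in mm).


BC = m/(i*d^2*1000) = 12/(0.4 * 14^2 * 1000) = 0.0001531

0.0001531


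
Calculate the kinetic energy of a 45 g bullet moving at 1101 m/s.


E = 0.5*m*v^2 = 0.5*0.045*1101^2 = 27275 J

27275 J


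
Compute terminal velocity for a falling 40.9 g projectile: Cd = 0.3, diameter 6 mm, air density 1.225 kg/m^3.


A = pi*(d/2)^2 = pi*(6/2000)^2 = 2.82743e-05 m^2
vt = sqrt(2mg/(Cd*rho*A)) = sqrt(2*0.0409*9.81/(0.3 * 1.225 * 2.82743e-05)) = 277.9 m/s

277.9 m/s


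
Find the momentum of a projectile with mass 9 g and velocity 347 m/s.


p = m*v = 0.009*347 = 3.123 kg·m/s

3.123 kg·m/s


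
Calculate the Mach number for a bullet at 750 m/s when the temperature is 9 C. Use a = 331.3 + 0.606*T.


a = 331.3 + 0.606*(9) = 336.754 m/s
M = v/a = 750/336.754 = 2.227

2.227


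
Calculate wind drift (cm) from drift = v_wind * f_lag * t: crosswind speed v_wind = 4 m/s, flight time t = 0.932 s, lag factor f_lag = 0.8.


drift = v_wind * lag * t = 4 * 0.8 * 0.932 = 2.9824 m ≈ 298.2 cm

298.2 cm


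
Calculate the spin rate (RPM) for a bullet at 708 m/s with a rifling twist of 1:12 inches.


twist_m = 12*0.0254 = 0.3048 m
spin = v/twist = 708/0.3048 = 2322.835 rev/s
RPM = spin*60 = 2322.835*60 ≈ 139370 RPM

139370 RPM


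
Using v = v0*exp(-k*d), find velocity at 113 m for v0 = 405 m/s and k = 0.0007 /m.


v = v0*exp(-k*d) = 405*exp(-0.0007*113) = 374.2 m/s

374.2 m/s


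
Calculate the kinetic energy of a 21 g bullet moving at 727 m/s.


E = 0.5*m*v^2 = 0.5*0.021*727^2 = 5550 J

5550 J


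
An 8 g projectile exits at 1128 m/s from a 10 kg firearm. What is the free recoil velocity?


v_recoil = m_p * v_p / m_gun = 0.008 * 1128 / 10 = 0.9024 m/s

0.9024 m/s


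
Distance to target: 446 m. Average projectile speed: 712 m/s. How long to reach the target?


t = d/v = 446/712 = 0.6264 s

0.6264 s


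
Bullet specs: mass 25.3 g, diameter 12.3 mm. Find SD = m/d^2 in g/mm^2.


SD = m/d^2 = 25.3/12.3^2 = 0.1672 g/mm^2

0.1672 g/mm^2


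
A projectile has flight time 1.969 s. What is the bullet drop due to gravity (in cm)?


drop = 0.5*g*t^2 = 0.5*9.81*1.969^2 = 19.0165 m ≈ 1902 cm

1902 cm


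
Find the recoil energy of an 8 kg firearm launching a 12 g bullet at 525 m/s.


v_r = m_p*v_p/m_gun = 0.012*525/8 = 0.7875 m/s, E_r = 0.5*m_gun*v_r^2 = 0.5*8*0.7875^2 = 2.481 J

2.481 J


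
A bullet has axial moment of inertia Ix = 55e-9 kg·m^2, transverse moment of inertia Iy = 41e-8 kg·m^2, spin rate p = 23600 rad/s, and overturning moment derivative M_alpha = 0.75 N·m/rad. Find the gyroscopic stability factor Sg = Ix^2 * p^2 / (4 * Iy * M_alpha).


Sg = Ix^2 * p^2 / (4 * Iy * M_alpha) = (55e-9)^2 * 23600^2 / (4 * 41e-8 * 0.75) = 1.37

1.37


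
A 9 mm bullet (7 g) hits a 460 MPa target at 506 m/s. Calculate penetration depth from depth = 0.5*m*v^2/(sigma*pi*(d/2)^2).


A = pi*(d/2)^2 = pi*(9/2)^2 = 63.6173 mm^2
E = 0.5*m*v^2 = 0.5*0.007*506^2 = 896.126 J
depth = E/(sigma*A) = 896.126 J / (460 MPa * 63.6173 mm^2) = 896.126/(460 * 63.6173) m = 0.0306222 m ≈ 30.62 mm

30.62 mm


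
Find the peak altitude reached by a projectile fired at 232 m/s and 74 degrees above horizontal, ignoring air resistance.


H = (v0*sin(theta))^2 / (2g) = (232*sin(74°))^2 / (2*9.81) = 2535 m

2535 m


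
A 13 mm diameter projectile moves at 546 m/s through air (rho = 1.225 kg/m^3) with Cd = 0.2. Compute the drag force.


A = pi*(d/2)^2 = pi*(13/2000)^2 = 1.32732e-04 m^2
Fd = 0.5*Cd*rho*A*v^2 = 0.5*0.2*1.225*1.32732e-04*546^2 = 4.847 N

4.847 N


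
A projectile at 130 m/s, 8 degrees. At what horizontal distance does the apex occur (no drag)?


R = v0^2*sin(2*theta)/g = 130^2*sin(2*8°)/9.81 = 474.849 m
apex_dist = R/2 = 474.849/2 = 237.4 m

237.4 m


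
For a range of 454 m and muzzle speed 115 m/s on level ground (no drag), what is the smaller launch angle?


sin(2*theta) = R*g/v0^2 = 454*9.81/115^2 = 0.336767, theta = arcsin(0.336767)/2 = 9.84°

9.84 degrees


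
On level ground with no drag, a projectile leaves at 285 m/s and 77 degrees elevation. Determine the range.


R = v0^2 * sin(2*theta) / g = 285^2 * sin(2*77°) / 9.81 = 3630 m

3630 m


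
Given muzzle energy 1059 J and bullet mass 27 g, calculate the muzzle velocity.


v = sqrt(2*E/m) = sqrt(2*1059/0.027) = 280.1 m/s

280.1 m/s


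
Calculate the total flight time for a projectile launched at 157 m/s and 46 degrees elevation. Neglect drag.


T = 2*v0*sin(theta)/g = 2*157*sin(46°)/9.81 = 23.02 s

23.02 s


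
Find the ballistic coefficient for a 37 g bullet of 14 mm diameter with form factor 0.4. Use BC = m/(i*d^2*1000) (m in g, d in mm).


BC = m/(i*d^2*1000) = 37/(0.4 * 14^2 * 1000) = 0.0004719

0.0004719


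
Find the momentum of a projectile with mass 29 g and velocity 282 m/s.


p = m*v = 0.029*282 = 8.178 kg·m/s

8.178 kg·m/s


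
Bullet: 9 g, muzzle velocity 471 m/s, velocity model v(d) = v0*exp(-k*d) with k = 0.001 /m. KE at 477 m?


v = v0*exp(-k*d) = 471*exp(-0.001*477) = 292.323 m/s
E = 0.5*m*v^2 = 0.5*0.009*292.323^2 = 384.5 J

384.5 J


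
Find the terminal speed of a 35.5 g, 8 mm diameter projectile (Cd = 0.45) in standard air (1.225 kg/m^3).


A = pi*(d/2)^2 = pi*(8/2000)^2 = 5.02655e-05 m^2
vt = sqrt(2mg/(Cd*rho*A)) = sqrt(2*0.0355*9.81/(0.45 * 1.225 * 5.02655e-05)) = 158.5 m/s

158.5 m/s


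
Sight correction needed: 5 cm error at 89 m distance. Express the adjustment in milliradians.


1 mrad subtends 1 cm per 10 m of range, so adj = error_cm / (dist_m / 10) = 5 / (89/10) = 0.5618 mrad

0.5618 mrad


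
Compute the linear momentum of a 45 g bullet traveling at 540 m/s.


p = m*v = 0.045*540 = 24.3 kg·m/s

24.3 kg·m/s


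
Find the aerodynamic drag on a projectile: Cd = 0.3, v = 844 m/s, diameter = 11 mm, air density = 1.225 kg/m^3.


A = pi*(d/2)^2 = pi*(11/2000)^2 = 9.50332e-05 m^2
Fd = 0.5*Cd*rho*A*v^2 = 0.5*0.3*1.225*9.50332e-05*844^2 = 12.44 N

12.44 N


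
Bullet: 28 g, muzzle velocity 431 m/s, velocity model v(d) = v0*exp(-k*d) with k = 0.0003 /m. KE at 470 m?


v = v0*exp(-k*d) = 431*exp(-0.0003*470) = 374.319 m/s
E = 0.5*m*v^2 = 0.5*0.028*374.319^2 = 1962 J

1962 J


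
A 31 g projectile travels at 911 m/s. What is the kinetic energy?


E = 0.5*m*v^2 = 0.5*0.031*911^2 = 12864 J

12864 J


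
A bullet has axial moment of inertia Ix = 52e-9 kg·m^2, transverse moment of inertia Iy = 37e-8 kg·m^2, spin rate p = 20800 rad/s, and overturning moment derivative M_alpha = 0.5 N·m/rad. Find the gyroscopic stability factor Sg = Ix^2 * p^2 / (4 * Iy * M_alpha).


Sg = Ix^2 * p^2 / (4 * Iy * M_alpha) = (52e-9)^2 * 20800^2 / (4 * 37e-8 * 0.5) = 1.581

1.581


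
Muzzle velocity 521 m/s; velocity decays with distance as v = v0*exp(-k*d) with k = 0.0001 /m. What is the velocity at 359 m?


v = v0*exp(-k*d) = 521*exp(-0.0001*359) = 502.6 m/s

502.6 m/s


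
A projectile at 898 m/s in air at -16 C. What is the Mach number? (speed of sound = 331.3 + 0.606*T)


a = 331.3 + 0.606*(-16) = 321.604 m/s
M = v/a = 898/321.604 = 2.792

2.792


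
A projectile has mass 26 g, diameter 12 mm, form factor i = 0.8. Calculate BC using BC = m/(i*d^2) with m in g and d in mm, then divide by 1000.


BC = m/(i*d^2*1000) = 26/(0.8 * 12^2 * 1000) = 0.0002257

0.0002257


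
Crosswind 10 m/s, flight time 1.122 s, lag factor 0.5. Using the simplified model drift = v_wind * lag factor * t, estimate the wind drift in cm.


drift = v_wind * lag * t = 10 * 0.5 * 1.122 = 5.61 m ≈ 561 cm

561 cm


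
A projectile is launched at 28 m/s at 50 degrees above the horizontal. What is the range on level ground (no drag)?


R = v0^2 * sin(2*theta) / g = 28^2 * sin(2*50°) / 9.81 = 78.7 m

78.7 m


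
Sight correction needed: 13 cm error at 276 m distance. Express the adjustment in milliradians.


1 mrad subtends 1 cm per 10 m of range, so adj = error_cm / (dist_m / 10) = 13 / (276/10) = 0.471 mrad

0.471 mrad


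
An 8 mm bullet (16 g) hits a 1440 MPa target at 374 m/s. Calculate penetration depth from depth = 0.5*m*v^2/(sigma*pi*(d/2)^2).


A = pi*(d/2)^2 = pi*(8/2)^2 = 50.2655 mm^2
E = 0.5*m*v^2 = 0.5*0.016*374^2 = 1119.01 J
depth = E/(sigma*A) = 1119.01 J / (1440 MPa * 50.2655 mm^2) = 1119.01/(1440 * 50.2655) m = 0.0154597 m ≈ 15.46 mm

15.46 mm


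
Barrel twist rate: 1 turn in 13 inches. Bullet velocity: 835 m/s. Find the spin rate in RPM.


twist_m = 13*0.0254 = 0.3302 m
spin = v/twist = 835/0.3302 = 2528.77 rev/s
RPM = spin*60 = 2528.77*60 ≈ 151726 RPM

151726 RPM


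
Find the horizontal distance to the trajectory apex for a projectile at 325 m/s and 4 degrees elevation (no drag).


R = v0^2*sin(2*theta)/g = 325^2*sin(2*4°)/9.81 = 1498.49 m
apex_dist = R/2 = 1498.49/2 = 749.2 m

749.2 m


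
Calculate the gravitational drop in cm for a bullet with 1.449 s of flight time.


drop = 0.5*g*t^2 = 0.5*9.81*1.449^2 = 10.2985 m ≈ 1030 cm

1030 cm


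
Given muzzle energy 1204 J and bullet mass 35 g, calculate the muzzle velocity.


v = sqrt(2*E/m) = sqrt(2*1204/0.035) = 262.3 m/s

262.3 m/s


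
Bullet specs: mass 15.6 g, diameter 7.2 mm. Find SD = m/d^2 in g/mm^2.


SD = m/d^2 = 15.6/7.2^2 = 0.3009 g/mm^2

0.3009 g/mm^2


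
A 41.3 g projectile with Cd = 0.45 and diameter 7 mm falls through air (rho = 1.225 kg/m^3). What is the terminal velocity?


A = pi*(d/2)^2 = pi*(7/2000)^2 = 3.84845e-05 m^2
vt = sqrt(2mg/(Cd*rho*A)) = sqrt(2*0.0413*9.81/(0.45 * 1.225 * 3.84845e-05)) = 195.4 m/s

195.4 m/s


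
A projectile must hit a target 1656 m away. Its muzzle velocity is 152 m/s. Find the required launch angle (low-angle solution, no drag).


sin(2*theta) = R*g/v0^2 = 1656*9.81/152^2 = 0.703141, theta = arcsin(0.703141)/2 = 22.34°

22.34 degrees


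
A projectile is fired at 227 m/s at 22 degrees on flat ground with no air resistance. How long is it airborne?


T = 2*v0*sin(theta)/g = 2*227*sin(22°)/9.81 = 17.34 s

17.34 s


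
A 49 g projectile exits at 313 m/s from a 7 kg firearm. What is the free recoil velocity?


v_recoil = m_p * v_p / m_gun = 0.049 * 313 / 7 = 2.191 m/s

2.191 m/s


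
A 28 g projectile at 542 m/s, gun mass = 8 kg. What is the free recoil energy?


v_r = m_p*v_p/m_gun = 0.028*542/8 = 1.897 m/s, E_r = 0.5*m_gun*v_r^2 = 0.5*8*1.897^2 = 14.39 J

14.39 J


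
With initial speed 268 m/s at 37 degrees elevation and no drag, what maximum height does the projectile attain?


H = (v0*sin(theta))^2 / (2g) = (268*sin(37°))^2 / (2*9.81) = 1326 m

1326 m


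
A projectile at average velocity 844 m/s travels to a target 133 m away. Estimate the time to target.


t = d/v = 133/844 = 0.1576 s

0.1576 s


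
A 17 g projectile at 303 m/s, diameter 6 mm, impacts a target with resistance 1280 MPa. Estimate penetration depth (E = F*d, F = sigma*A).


A = pi*(d/2)^2 = pi*(6/2)^2 = 28.2743 mm^2
E = 0.5*m*v^2 = 0.5*0.017*303^2 = 780.377 J
depth = E/(sigma*A) = 780.377 J / (1280 MPa * 28.2743 mm^2) = 780.377/(1280 * 28.2743) m = 0.0215626 m ≈ 21.56 mm

21.56 mm


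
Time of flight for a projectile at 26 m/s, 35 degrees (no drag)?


T = 2*v0*sin(theta)/g = 2*26*sin(35°)/9.81 = 3.04 s

3.04 s


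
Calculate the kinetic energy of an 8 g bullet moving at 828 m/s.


E = 0.5*m*v^2 = 0.5*0.008*828^2 = 2742 J

2742 J


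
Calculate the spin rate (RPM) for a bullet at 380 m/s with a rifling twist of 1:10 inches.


twist_m = 10*0.0254 = 0.254 m
spin = v/twist = 380/0.254 = 1496.063 rev/s
RPM = spin*60 = 1496.063*60 ≈ 89764 RPM

89764 RPM


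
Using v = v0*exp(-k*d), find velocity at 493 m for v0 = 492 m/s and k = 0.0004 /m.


v = v0*exp(-k*d) = 492*exp(-0.0004*493) = 403.9 m/s

403.9 m/s


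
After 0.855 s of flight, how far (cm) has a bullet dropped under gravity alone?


drop = 0.5*g*t^2 = 0.5*9.81*0.855^2 = 3.58568 m ≈ 358.6 cm

358.6 cm


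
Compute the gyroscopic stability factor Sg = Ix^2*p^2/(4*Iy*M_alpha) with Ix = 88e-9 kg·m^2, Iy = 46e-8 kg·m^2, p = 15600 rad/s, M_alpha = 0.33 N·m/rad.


Sg = Ix^2 * p^2 / (4 * Iy * M_alpha) = (88e-9)^2 * 15600^2 / (4 * 46e-8 * 0.33) = 3.104

3.104


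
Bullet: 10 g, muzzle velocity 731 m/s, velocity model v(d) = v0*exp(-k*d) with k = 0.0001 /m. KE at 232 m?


v = v0*exp(-k*d) = 731*exp(-0.0001*232) = 714.236 m/s
E = 0.5*m*v^2 = 0.5*0.01*714.236^2 = 2551 J

2551 J


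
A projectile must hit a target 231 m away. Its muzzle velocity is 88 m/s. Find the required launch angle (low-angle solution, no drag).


sin(2*theta) = R*g/v0^2 = 231*9.81/88^2 = 0.292628, theta = arcsin(0.292628)/2 = 8.508°

8.508 degrees


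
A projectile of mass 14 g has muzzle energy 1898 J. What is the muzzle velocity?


v = sqrt(2*E/m) = sqrt(2*1898/0.014) = 520.7 m/s

520.7 m/s


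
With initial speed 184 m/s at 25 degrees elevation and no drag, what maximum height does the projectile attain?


H = (v0*sin(theta))^2 / (2g) = (184*sin(25°))^2 / (2*9.81) = 308.2 m

308.2 m


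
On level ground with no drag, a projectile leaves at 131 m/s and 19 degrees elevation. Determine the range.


R = v0^2 * sin(2*theta) / g = 131^2 * sin(2*19°) / 9.81 = 1077 m

1077 m


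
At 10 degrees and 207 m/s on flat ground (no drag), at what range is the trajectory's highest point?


R = v0^2*sin(2*theta)/g = 207^2*sin(2*10°)/9.81 = 1493.91 m
apex_dist = R/2 = 1493.91/2 = 747 m

747 m


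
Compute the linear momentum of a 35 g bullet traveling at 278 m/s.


p = m*v = 0.035*278 = 9.73 kg·m/s

9.73 kg·m/s


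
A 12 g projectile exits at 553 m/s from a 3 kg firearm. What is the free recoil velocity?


v_recoil = m_p * v_p / m_gun = 0.012 * 553 / 3 = 2.212 m/s

2.212 m/s


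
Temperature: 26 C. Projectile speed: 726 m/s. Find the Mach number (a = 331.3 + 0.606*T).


a = 331.3 + 0.606*(26) = 347.056 m/s
M = v/a = 726/347.056 = 2.092

2.092


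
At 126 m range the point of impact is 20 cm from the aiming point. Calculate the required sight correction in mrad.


1 mrad subtends 1 cm per 10 m of range, so adj = error_cm / (dist_m / 10) = 20 / (126/10) = 1.587 mrad

1.587 mrad


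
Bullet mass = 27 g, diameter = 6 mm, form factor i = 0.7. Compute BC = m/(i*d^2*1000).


BC = m/(i*d^2*1000) = 27/(0.7 * 6^2 * 1000) = 0.001071

0.001071


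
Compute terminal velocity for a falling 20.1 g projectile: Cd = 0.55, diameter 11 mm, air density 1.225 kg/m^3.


A = pi*(d/2)^2 = pi*(11/2000)^2 = 9.50332e-05 m^2
vt = sqrt(2mg/(Cd*rho*A)) = sqrt(2*0.0201*9.81/(0.55 * 1.225 * 9.50332e-05)) = 78.48 m/s

78.48 m/s


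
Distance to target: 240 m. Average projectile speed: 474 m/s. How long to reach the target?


t = d/v = 240/474 = 0.5063 s

0.5063 s


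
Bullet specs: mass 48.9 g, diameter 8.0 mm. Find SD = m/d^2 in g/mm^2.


SD = m/d^2 = 48.9/8.0^2 = 0.7641 g/mm^2

0.7641 g/mm^2


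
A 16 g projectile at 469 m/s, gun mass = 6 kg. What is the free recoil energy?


v_r = m_p*v_p/m_gun = 0.016*469/6 = 1.25067 m/s, E_r = 0.5*m_gun*v_r^2 = 0.5*6*1.25067^2 = 4.693 J

4.693 J


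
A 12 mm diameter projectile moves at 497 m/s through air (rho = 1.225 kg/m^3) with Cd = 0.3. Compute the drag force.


A = pi*(d/2)^2 = pi*(12/2000)^2 = 1.13097e-04 m^2
Fd = 0.5*Cd*rho*A*v^2 = 0.5*0.3*1.225*1.13097e-04*497^2 = 5.133 N

5.133 N


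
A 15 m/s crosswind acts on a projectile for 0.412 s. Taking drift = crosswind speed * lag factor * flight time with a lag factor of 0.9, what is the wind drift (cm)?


drift = v_wind * lag * t = 15 * 0.9 * 0.412 = 5.562 m ≈ 556.2 cm

556.2 cm


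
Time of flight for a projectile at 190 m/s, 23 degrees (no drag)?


T = 2*v0*sin(theta)/g = 2*190*sin(23°)/9.81 = 15.14 s

15.14 s


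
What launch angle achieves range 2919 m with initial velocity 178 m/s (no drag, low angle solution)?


sin(2*theta) = R*g/v0^2 = 2919*9.81/178^2 = 0.903781, theta = arcsin(0.903781)/2 = 32.33°

32.33 degrees


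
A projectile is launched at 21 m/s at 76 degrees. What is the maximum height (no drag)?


H = (v0*sin(theta))^2 / (2g) = (21*sin(76°))^2 / (2*9.81) = 21.16 m

21.16 m


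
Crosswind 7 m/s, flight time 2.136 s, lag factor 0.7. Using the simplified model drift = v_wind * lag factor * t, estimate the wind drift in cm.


drift = v_wind * lag * t = 7 * 0.7 * 2.136 = 10.4664 m ≈ 1047 cm

1047 cm


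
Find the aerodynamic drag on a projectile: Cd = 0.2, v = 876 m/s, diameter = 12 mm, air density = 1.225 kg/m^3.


A = pi*(d/2)^2 = pi*(12/2000)^2 = 1.13097e-04 m^2
Fd = 0.5*Cd*rho*A*v^2 = 0.5*0.2*1.225*1.13097e-04*876^2 = 10.63 N

10.63 N


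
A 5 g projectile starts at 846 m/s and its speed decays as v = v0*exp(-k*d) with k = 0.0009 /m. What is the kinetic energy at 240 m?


v = v0*exp(-k*d) = 846*exp(-0.0009*240) = 681.652 m/s
E = 0.5*m*v^2 = 0.5*0.005*681.652^2 = 1162 J

1162 J


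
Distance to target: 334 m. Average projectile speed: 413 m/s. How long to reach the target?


t = d/v = 334/413 = 0.8087 s

0.8087 s


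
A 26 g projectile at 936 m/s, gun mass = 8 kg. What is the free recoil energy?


v_r = m_p*v_p/m_gun = 0.026*936/8 = 3.042 m/s, E_r = 0.5*m_gun*v_r^2 = 0.5*8*3.042^2 = 37.02 J

37.02 J


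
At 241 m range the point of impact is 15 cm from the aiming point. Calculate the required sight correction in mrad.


1 mrad subtends 1 cm per 10 m of range, so adj = error_cm / (dist_m / 10) = 15 / (241/10) = 0.6224 mrad

0.6224 mrad


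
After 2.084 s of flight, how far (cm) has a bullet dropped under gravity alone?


drop = 0.5*g*t^2 = 0.5*9.81*2.084^2 = 21.3027 m ≈ 2130 cm

2130 cm


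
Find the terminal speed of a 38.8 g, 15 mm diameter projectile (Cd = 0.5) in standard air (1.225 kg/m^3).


A = pi*(d/2)^2 = pi*(15/2000)^2 = 1.76715e-04 m^2
vt = sqrt(2mg/(Cd*rho*A)) = sqrt(2*0.0388*9.81/(0.5 * 1.225 * 1.76715e-04)) = 83.86 m/s

83.86 m/s


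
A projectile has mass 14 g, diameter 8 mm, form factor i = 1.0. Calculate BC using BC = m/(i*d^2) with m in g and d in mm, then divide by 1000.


BC = m/(i*d^2*1000) = 14/(1.0 * 8^2 * 1000) = 0.0002188

0.0002188


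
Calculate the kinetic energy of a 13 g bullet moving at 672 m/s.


E = 0.5*m*v^2 = 0.5*0.013*672^2 = 2935 J

2935 J


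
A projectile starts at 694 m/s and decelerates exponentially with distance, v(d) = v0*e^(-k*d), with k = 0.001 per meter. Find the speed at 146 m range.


v = v0*exp(-k*d) = 694*exp(-0.001*146) = 599.7 m/s

599.7 m/s


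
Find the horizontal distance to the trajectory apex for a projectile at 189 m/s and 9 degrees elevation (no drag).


R = v0^2*sin(2*theta)/g = 189^2*sin(2*9°)/9.81 = 1125.22 m
apex_dist = R/2 = 1125.22/2 = 562.6 m

562.6 m


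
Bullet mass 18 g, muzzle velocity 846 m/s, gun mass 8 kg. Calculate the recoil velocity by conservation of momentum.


v_recoil = m_p * v_p / m_gun = 0.018 * 846 / 8 = 1.903 m/s

1.903 m/s


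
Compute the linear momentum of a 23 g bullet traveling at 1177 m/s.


p = m*v = 0.023*1177 = 27.07 kg·m/s

27.07 kg·m/s


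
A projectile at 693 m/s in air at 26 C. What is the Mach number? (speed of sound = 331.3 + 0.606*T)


a = 331.3 + 0.606*(26) = 347.056 m/s
M = v/a = 693/347.056 = 1.997

1.997


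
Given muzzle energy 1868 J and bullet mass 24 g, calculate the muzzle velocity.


v = sqrt(2*E/m) = sqrt(2*1868/0.024) = 394.5 m/s

394.5 m/s


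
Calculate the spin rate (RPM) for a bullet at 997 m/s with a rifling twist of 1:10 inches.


twist_m = 10*0.0254 = 0.254 m
spin = v/twist = 997/0.254 = 3925.197 rev/s
RPM = spin*60 = 3925.197*60 ≈ 235512 RPM

235512 RPM


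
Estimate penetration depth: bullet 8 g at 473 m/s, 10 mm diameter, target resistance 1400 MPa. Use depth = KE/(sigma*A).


A = pi*(d/2)^2 = pi*(10/2)^2 = 78.5398 mm^2
E = 0.5*m*v^2 = 0.5*0.008*473^2 = 894.916 J
depth = E/(sigma*A) = 894.916 J / (1400 MPa * 78.5398 mm^2) = 894.916/(1400 * 78.5398) m = 0.00813887 m ≈ 8.139 mm

8.139 mm


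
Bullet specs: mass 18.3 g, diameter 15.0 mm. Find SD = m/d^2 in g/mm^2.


SD = m/d^2 = 18.3/15.0^2 = 0.08133 g/mm^2

0.08133 g/mm^2


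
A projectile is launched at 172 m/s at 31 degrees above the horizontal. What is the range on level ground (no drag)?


R = v0^2 * sin(2*theta) / g = 172^2 * sin(2*31°) / 9.81 = 2663 m

2663 m


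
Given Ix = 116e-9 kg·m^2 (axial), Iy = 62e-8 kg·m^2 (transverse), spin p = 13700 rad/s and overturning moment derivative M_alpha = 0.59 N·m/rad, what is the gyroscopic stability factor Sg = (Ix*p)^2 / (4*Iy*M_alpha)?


Sg = Ix^2 * p^2 / (4 * Iy * M_alpha) = (116e-9)^2 * 13700^2 / (4 * 62e-8 * 0.59) = 1.726

1.726


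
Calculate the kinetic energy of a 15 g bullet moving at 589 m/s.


E = 0.5*m*v^2 = 0.5*0.015*589^2 = 2602 J

2602 J


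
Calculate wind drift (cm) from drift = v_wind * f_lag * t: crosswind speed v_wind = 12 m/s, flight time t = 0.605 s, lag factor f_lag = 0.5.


drift = v_wind * lag * t = 12 * 0.5 * 0.605 = 3.63 m ≈ 363 cm

363 cm


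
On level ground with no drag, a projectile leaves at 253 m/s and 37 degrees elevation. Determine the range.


R = v0^2 * sin(2*theta) / g = 253^2 * sin(2*37°) / 9.81 = 6272 m

6272 m


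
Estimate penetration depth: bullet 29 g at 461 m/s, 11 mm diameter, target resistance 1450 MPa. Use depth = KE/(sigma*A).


A = pi*(d/2)^2 = pi*(11/2)^2 = 95.0332 mm^2
E = 0.5*m*v^2 = 0.5*0.029*461^2 = 3081.55 J
depth = E/(sigma*A) = 3081.55 J / (1450 MPa * 95.0332 mm^2) = 3081.55/(1450 * 95.0332) m = 0.0223628 m ≈ 22.36 mm

22.36 mm


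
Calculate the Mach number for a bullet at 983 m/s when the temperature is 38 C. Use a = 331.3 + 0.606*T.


a = 331.3 + 0.606*(38) = 354.328 m/s
M = v/a = 983/354.328 = 2.774

2.774


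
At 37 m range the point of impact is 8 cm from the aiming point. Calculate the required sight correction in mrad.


1 mrad subtends 1 cm per 10 m of range, so adj = error_cm / (dist_m / 10) = 8 / (37/10) = 2.162 mrad

2.162 mrad


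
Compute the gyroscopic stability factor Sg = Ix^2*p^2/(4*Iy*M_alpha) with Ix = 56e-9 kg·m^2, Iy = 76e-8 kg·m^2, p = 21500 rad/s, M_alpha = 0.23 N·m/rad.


Sg = Ix^2 * p^2 / (4 * Iy * M_alpha) = (56e-9)^2 * 21500^2 / (4 * 76e-8 * 0.23) = 2.073

2.073


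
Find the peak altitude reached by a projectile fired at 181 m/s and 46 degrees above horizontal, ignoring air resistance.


H = (v0*sin(theta))^2 / (2g) = (181*sin(46°))^2 / (2*9.81) = 864 m

864 m


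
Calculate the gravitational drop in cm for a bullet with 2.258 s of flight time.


drop = 0.5*g*t^2 = 0.5*9.81*2.258^2 = 25.0085 m ≈ 2501 cm

2501 cm


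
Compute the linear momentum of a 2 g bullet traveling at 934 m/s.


p = m*v = 0.002*934 = 1.868 kg·m/s

1.868 kg·m/s


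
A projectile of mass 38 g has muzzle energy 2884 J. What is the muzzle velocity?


v = sqrt(2*E/m) = sqrt(2*2884/0.038) = 389.6 m/s

389.6 m/s


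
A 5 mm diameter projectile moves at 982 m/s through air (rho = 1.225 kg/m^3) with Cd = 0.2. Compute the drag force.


A = pi*(d/2)^2 = pi*(5/2000)^2 = 1.96350e-05 m^2
Fd = 0.5*Cd*rho*A*v^2 = 0.5*0.2*1.225*1.96350e-05*982^2 = 2.319 N

2.319 N


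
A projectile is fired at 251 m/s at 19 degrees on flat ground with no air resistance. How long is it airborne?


T = 2*v0*sin(theta)/g = 2*251*sin(19°)/9.81 = 16.66 s

16.66 s


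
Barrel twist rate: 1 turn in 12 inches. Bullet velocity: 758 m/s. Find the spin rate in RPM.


twist_m = 12*0.0254 = 0.3048 m
spin = v/twist = 758/0.3048 = 2486.877 rev/s
RPM = spin*60 = 2486.877*60 ≈ 149213 RPM

149213 RPM


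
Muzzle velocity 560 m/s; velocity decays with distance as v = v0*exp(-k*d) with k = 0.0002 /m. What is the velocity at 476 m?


v = v0*exp(-k*d) = 560*exp(-0.0002*476) = 509.1 m/s

509.1 m/s


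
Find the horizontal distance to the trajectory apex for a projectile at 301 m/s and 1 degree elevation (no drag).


R = v0^2*sin(2*theta)/g = 301^2*sin(2*1°)/9.81 = 322.317 m
apex_dist = R/2 = 322.317/2 = 161.2 m

161.2 m


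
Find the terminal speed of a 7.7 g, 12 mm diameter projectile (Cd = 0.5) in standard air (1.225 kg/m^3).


A = pi*(d/2)^2 = pi*(12/2000)^2 = 1.13097e-04 m^2
vt = sqrt(2mg/(Cd*rho*A)) = sqrt(2*0.0077*9.81/(0.5 * 1.225 * 1.13097e-04)) = 46.7 m/s

46.7 m/s


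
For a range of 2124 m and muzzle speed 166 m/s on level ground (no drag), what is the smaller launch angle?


sin(2*theta) = R*g/v0^2 = 2124*9.81/166^2 = 0.756149, theta = arcsin(0.756149)/2 = 24.56°

24.56 degrees


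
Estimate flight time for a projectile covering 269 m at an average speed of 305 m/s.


t = d/v = 269/305 = 0.882 s

0.882 s


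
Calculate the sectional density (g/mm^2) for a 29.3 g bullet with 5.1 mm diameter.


SD = m/d^2 = 29.3/5.1^2 = 1.126 g/mm^2

1.126 g/mm^2


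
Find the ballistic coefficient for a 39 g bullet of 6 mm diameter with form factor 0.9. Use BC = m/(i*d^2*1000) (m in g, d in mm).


BC = m/(i*d^2*1000) = 39/(0.9 * 6^2 * 1000) = 0.001204

0.001204


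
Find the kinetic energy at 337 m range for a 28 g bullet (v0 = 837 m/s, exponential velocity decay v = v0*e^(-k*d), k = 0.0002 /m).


v = v0*exp(-k*d) = 837*exp(-0.0002*337) = 782.445 m/s
E = 0.5*m*v^2 = 0.5*0.028*782.445^2 = 8571 J

8571 J


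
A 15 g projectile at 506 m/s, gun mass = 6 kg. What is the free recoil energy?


v_r = m_p*v_p/m_gun = 0.015*506/6 = 1.265 m/s, E_r = 0.5*m_gun*v_r^2 = 0.5*6*1.265^2 = 4.801 J

4.801 J


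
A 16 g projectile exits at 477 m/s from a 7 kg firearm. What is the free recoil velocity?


v_recoil = m_p * v_p / m_gun = 0.016 * 477 / 7 = 1.09 m/s

1.09 m/s


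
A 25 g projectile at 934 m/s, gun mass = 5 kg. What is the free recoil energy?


v_r = m_p*v_p/m_gun = 0.025*934/5 = 4.67 m/s, E_r = 0.5*m_gun*v_r^2 = 0.5*5*4.67^2 = 54.52 J

54.52 J


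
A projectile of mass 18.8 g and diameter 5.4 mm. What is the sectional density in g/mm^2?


SD = m/d^2 = 18.8/5.4^2 = 0.6447 g/mm^2

0.6447 g/mm^2


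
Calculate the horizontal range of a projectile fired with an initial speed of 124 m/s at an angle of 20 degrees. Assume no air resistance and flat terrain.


R = v0^2 * sin(2*theta) / g = 124^2 * sin(2*20°) / 9.81 = 1007 m

1007 m


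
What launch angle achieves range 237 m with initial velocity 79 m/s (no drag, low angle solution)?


sin(2*theta) = R*g/v0^2 = 237*9.81/79^2 = 0.372532, theta = arcsin(0.372532)/2 = 10.94°

10.94 degrees


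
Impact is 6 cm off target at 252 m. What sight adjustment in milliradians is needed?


1 mrad subtends 1 cm per 10 m of range, so adj = error_cm / (dist_m / 10) = 6 / (252/10) = 0.2381 mrad

0.2381 mrad


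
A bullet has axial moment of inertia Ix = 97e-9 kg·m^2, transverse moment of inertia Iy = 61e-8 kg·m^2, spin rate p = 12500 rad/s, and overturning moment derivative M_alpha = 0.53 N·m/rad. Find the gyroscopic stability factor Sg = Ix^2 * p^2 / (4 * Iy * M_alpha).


Sg = Ix^2 * p^2 / (4 * Iy * M_alpha) = (97e-9)^2 * 12500^2 / (4 * 61e-8 * 0.53) = 1.137

1.137


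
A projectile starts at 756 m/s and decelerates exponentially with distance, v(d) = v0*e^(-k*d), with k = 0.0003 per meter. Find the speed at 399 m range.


v = v0*exp(-k*d) = 756*exp(-0.0003*399) = 670.7 m/s

670.7 m/s


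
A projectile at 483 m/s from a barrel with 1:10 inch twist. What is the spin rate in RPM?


twist_m = 10*0.0254 = 0.254 m
spin = v/twist = 483/0.254 = 1901.575 rev/s
RPM = spin*60 = 1901.575*60 ≈ 114094 RPM

114094 RPM


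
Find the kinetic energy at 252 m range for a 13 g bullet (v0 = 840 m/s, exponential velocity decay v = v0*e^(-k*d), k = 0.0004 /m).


v = v0*exp(-k*d) = 840*exp(-0.0004*252) = 759.456 m/s
E = 0.5*m*v^2 = 0.5*0.013*759.456^2 = 3749 J

3749 J


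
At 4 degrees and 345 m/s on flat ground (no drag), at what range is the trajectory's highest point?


R = v0^2*sin(2*theta)/g = 345^2*sin(2*4°)/9.81 = 1688.59 m
apex_dist = R/2 = 1688.59/2 = 844.3 m

844.3 m


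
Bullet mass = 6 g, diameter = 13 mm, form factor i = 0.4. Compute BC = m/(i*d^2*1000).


BC = m/(i*d^2*1000) = 6/(0.4 * 13^2 * 1000) = 8.876e-05

8.876e-05


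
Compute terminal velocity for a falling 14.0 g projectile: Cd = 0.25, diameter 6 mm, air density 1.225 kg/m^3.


A = pi*(d/2)^2 = pi*(6/2000)^2 = 2.82743e-05 m^2
vt = sqrt(2mg/(Cd*rho*A)) = sqrt(2*0.014*9.81/(0.25 * 1.225 * 2.82743e-05)) = 178.1 m/s

178.1 m/s


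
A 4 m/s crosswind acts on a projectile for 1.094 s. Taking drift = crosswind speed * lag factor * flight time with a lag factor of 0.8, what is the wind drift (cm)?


drift = v_wind * lag * t = 4 * 0.8 * 1.094 = 3.5008 m ≈ 350.1 cm

350.1 cm


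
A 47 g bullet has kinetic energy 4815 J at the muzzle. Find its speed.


v = sqrt(2*E/m) = sqrt(2*4815/0.047) = 452.7 m/s

452.7 m/s


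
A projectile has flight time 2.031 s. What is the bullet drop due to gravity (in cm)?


drop = 0.5*g*t^2 = 0.5*9.81*2.031^2 = 20.2329 m ≈ 2023 cm

2023 cm


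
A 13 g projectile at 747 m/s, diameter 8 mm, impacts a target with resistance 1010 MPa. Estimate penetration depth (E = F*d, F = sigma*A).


A = pi*(d/2)^2 = pi*(8/2)^2 = 50.2655 mm^2
E = 0.5*m*v^2 = 0.5*0.013*747^2 = 3627.06 J
depth = E/(sigma*A) = 3627.06 J / (1010 MPa * 50.2655 mm^2) = 3627.06/(1010 * 50.2655) m = 0.0714436 m ≈ 71.44 mm

71.44 mm


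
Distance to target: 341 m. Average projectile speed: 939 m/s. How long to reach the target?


t = d/v = 341/939 = 0.3632 s

0.3632 s


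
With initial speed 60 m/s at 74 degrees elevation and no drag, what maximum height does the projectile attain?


H = (v0*sin(theta))^2 / (2g) = (60*sin(74°))^2 / (2*9.81) = 169.5 m

169.5 m


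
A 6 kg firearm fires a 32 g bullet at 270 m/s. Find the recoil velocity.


v_recoil = m_p * v_p / m_gun = 0.032 * 270 / 6 = 1.44 m/s

1.44 m/s


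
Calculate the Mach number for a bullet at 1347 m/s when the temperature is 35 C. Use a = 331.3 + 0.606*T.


a = 331.3 + 0.606*(35) = 352.51 m/s
M = v/a = 1347/352.51 = 3.821

3.821


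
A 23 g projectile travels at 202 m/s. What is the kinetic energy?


E = 0.5*m*v^2 = 0.5*0.023*202^2 = 469.2 J

469.2 J


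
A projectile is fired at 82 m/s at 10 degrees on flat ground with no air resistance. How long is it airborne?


T = 2*v0*sin(theta)/g = 2*82*sin(10°)/9.81 = 2.903 s

2.903 s


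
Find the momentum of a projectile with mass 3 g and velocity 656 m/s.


p = m*v = 0.003*656 = 1.968 kg·m/s

1.968 kg·m/s


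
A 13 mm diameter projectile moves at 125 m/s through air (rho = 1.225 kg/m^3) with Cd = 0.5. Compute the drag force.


A = pi*(d/2)^2 = pi*(13/2000)^2 = 1.32732e-04 m^2
Fd = 0.5*Cd*rho*A*v^2 = 0.5*0.5*1.225*1.32732e-04*125^2 = 0.6351 N

0.6351 N


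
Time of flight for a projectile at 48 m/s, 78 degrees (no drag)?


T = 2*v0*sin(theta)/g = 2*48*sin(78°)/9.81 = 9.572 s

9.572 s


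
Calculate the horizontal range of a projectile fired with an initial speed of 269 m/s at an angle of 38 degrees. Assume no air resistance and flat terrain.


R = v0^2 * sin(2*theta) / g = 269^2 * sin(2*38°) / 9.81 = 7157 m

7157 m


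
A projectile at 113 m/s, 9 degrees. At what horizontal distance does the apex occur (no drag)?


R = v0^2*sin(2*theta)/g = 113^2*sin(2*9°)/9.81 = 402.226 m
apex_dist = R/2 = 402.226/2 = 201.1 m

201.1 m


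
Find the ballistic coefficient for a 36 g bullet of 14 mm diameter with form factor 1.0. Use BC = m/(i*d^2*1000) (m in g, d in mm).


BC = m/(i*d^2*1000) = 36/(1.0 * 14^2 * 1000) = 0.0001837

0.0001837


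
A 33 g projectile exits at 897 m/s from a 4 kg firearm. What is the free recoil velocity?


v_recoil = m_p * v_p / m_gun = 0.033 * 897 / 4 = 7.4 m/s

7.4 m/s


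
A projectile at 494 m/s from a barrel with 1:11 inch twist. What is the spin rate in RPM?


twist_m = 11*0.0254 = 0.2794 m
spin = v/twist = 494/0.2794 = 1768.074 rev/s
RPM = spin*60 = 1768.074*60 ≈ 106084 RPM

106084 RPM


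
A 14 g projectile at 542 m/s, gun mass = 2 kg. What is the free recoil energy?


v_r = m_p*v_p/m_gun = 0.014*542/2 = 3.794 m/s, E_r = 0.5*m_gun*v_r^2 = 0.5*2*3.794^2 = 14.39 J

14.39 J


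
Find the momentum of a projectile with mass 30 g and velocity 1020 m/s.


p = m*v = 0.03*1020 = 30.6 kg·m/s

30.6 kg·m/s


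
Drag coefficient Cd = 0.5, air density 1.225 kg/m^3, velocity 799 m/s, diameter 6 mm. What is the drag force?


A = pi*(d/2)^2 = pi*(6/2000)^2 = 2.82743e-05 m^2
Fd = 0.5*Cd*rho*A*v^2 = 0.5*0.5*1.225*2.82743e-05*799^2 = 5.528 N

5.528 N


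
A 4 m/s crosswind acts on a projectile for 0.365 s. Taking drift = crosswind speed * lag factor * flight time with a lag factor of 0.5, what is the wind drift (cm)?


drift = v_wind * lag * t = 4 * 0.5 * 0.365 = 0.73 m ≈ 73 cm

73 cm


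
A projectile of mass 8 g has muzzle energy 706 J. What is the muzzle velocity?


v = sqrt(2*E/m) = sqrt(2*706/0.008) = 420.1 m/s

420.1 m/s


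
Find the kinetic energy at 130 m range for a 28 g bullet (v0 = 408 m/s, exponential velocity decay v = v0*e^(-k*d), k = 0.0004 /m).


v = v0*exp(-k*d) = 408*exp(-0.0004*130) = 387.326 m/s
E = 0.5*m*v^2 = 0.5*0.028*387.326^2 = 2100 J

2100 J


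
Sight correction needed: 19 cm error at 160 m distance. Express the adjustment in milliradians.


1 mrad subtends 1 cm per 10 m of range, so adj = error_cm / (dist_m / 10) = 19 / (160/10) = 1.188 mrad

1.188 mrad


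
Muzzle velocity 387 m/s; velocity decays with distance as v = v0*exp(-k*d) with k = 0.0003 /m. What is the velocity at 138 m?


v = v0*exp(-k*d) = 387*exp(-0.0003*138) = 371.3 m/s

371.3 m/s


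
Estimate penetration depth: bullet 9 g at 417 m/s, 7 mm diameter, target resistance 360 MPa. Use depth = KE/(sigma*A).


A = pi*(d/2)^2 = pi*(7/2)^2 = 38.4845 mm^2
E = 0.5*m*v^2 = 0.5*0.009*417^2 = 782.5 J
depth = E/(sigma*A) = 782.5 J / (360 MPa * 38.4845 mm^2) = 782.5/(360 * 38.4845) m = 0.0564802 m ≈ 56.48 mm

56.48 mm


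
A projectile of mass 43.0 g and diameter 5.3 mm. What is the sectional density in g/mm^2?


SD = m/d^2 = 43.0/5.3^2 = 1.531 g/mm^2

1.531 g/mm^2


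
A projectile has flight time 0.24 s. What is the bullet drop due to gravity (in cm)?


drop = 0.5*g*t^2 = 0.5*9.81*0.24^2 = 0.282528 m ≈ 28.25 cm

28.25 cm
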